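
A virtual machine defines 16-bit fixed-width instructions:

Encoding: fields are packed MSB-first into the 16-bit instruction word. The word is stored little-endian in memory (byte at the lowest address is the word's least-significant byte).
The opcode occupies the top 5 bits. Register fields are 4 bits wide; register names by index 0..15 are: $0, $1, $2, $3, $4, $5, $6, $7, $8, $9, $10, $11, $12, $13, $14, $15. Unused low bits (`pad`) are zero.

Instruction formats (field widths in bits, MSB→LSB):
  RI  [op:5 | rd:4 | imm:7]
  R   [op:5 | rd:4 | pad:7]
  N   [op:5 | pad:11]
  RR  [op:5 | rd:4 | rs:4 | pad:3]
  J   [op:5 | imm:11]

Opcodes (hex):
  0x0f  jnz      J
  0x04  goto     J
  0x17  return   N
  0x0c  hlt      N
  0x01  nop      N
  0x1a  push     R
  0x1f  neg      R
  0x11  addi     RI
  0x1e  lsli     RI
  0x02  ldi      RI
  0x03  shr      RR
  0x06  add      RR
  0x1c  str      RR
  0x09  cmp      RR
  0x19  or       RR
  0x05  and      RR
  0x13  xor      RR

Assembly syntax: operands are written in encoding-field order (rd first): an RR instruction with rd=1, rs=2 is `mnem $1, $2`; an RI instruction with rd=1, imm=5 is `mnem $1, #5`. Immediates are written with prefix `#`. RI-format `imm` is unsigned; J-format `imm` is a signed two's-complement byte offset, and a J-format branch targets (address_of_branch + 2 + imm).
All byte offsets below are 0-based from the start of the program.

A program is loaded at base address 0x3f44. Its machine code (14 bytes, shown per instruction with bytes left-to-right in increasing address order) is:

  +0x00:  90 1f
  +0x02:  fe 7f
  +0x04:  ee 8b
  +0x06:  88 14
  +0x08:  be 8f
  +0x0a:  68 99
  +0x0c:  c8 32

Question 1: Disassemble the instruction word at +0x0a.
xor $2, $13

[0a] 68 99 → 0x9968
  op=0x9968>>11=0x13 ⇒ xor (RR)
  rd: (w>>7)&0xf=0x2 → $2
  rs: (w>>3)&0xf=0xd → $13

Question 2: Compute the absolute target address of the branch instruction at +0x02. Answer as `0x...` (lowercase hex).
+0x02: fe 7f ⇒ word 0x7ffe (little)
  opcode bits[15:11]=0xf: jnz/J
  [10:0] imm=2046 (s11→-2) = #-2
  target = base 0x3f44 + off 0x02 + 2 + imm -2 = 0x3f46

0x3f46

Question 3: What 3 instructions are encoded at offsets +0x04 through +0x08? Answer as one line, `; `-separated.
addi $7, #110; ldi $9, #8; addi $15, #62

[04] ee 8b → 0x8bee
  top 5b → 0x11 → addi [RI]
  rd: (w>>7)&0xf=0x7 → $7
  imm: (w>>0)&0x7f=0x6e → #110
[06] 88 14 → 0x1488
  top 5b → 0x2 → ldi [RI]
  rd: (w>>7)&0xf=0x9 → $9
  imm: (w>>0)&0x7f=0x8 → #8
[08] be 8f → 0x8fbe
  top 5b → 0x11 → addi [RI]
  rd: (w>>7)&0xf=0xf → $15
  imm: (w>>0)&0x7f=0x3e → #62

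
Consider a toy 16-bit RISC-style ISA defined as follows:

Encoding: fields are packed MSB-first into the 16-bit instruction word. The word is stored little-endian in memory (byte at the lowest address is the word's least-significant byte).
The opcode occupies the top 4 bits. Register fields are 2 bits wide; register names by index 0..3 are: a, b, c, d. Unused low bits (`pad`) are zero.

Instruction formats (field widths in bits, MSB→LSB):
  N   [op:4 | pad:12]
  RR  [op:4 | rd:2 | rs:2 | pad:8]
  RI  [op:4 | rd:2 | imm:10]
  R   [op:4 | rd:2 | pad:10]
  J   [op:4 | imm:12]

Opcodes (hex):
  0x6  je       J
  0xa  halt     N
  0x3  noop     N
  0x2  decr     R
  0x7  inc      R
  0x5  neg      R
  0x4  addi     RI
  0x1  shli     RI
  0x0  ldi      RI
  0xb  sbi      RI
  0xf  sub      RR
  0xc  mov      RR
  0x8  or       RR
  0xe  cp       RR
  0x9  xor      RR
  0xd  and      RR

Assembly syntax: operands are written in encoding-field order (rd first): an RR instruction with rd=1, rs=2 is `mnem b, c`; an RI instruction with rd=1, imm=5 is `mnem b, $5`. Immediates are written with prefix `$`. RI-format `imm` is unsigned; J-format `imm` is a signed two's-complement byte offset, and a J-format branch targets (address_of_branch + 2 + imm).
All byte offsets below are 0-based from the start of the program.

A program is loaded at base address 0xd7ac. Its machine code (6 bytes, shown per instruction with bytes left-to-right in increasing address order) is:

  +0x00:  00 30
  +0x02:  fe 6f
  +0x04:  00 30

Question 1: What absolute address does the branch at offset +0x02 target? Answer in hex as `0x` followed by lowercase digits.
@+02  little-endian(fe 6f) = 0x6ffe
  opcode bits[15:12]=0x6: je/J
  imm: (w>>0)&0xfff=0xffe (s12→-2) → $-2
  target = base 0xd7ac + off 0x02 + 2 + imm -2 = 0xd7ae

0xd7ae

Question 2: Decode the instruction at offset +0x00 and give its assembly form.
+0x00: 00 30 ⇒ word 0x3000 (little)
  opcode bits[15:12]=0x3: noop/N

noop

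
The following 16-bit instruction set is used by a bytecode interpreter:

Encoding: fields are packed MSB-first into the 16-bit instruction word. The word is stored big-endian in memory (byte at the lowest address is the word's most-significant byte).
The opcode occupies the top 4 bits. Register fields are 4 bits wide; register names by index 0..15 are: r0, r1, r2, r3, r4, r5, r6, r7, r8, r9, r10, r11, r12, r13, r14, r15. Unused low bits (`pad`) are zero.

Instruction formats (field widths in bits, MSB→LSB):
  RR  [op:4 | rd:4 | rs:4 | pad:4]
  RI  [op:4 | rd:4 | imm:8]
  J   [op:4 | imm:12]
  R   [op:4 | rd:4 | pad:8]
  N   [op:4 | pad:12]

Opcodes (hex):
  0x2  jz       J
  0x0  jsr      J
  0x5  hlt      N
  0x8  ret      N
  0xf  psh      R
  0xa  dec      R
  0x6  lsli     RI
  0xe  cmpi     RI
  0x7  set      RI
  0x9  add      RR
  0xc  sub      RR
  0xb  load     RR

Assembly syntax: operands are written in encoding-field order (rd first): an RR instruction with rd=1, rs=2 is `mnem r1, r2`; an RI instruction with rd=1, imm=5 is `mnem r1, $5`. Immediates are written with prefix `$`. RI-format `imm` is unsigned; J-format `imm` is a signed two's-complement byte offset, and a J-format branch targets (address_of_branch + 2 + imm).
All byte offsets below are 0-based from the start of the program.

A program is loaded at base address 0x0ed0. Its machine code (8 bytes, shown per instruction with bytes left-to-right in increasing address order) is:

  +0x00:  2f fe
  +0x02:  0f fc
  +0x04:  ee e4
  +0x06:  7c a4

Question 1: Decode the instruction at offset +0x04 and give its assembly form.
cmpi r14, $228

@+04  big-endian(ee e4) = 0xeee4
  opcode bits[15:12]=0xe: cmpi/RI
  rd: (w>>8)&0xf=0xe → r14
  imm: (w>>0)&0xff=0xe4 → $228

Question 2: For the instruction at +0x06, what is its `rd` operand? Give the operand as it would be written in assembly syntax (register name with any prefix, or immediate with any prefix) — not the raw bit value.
@+06  big-endian(7c a4) = 0x7ca4
  op=0x7ca4>>12=0x7 ⇒ set (RI)
  rd: (w>>8)&0xf=0xc → r12
  imm: (w>>0)&0xff=0xa4 → $164

r12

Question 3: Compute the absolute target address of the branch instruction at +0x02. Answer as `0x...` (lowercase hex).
+0x02: 0f fc ⇒ word 0x0ffc (big)
  opcode bits[15:12]=0x0: jsr/J
  imm: (w>>0)&0xfff=0xffc (s12→-4) → $-4
  target = base 0x0ed0 + off 0x02 + 2 + imm -4 = 0x0ed0

0x0ed0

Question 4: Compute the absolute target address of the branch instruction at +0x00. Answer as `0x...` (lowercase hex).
@+00  big-endian(2f fe) = 0x2ffe
  op=0x2ffe>>12=0x2 ⇒ jz (J)
  imm@[11:0]=0xffe (s12→-2) ⇒ $-2
  target = base 0x0ed0 + off 0x00 + 2 + imm -2 = 0x0ed0

0x0ed0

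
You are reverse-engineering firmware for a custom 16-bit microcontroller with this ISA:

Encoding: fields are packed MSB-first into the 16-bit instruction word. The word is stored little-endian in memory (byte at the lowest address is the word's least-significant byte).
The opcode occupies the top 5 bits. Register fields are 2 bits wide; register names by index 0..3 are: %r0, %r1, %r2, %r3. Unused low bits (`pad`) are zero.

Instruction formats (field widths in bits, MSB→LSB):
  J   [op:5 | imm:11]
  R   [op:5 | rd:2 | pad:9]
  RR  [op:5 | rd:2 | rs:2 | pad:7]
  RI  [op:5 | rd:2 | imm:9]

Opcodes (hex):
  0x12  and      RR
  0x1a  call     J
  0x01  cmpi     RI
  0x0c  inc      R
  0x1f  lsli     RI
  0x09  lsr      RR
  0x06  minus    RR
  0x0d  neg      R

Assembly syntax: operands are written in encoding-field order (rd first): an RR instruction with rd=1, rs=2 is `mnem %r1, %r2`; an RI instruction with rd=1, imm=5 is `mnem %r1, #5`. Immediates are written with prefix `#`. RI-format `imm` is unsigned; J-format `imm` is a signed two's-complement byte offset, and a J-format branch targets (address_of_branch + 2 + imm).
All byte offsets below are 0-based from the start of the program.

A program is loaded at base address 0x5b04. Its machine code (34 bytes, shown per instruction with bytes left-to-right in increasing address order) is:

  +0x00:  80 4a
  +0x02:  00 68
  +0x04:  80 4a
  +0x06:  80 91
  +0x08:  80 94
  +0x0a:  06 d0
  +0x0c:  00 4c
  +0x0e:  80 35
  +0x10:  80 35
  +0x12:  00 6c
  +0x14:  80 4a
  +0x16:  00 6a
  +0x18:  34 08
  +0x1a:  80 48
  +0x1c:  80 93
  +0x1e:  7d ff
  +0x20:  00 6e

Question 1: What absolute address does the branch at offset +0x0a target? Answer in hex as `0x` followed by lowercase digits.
[0a] 06 d0 → 0xd006
  opcode bits[15:11]=0x1a: call/J
  imm: (w>>0)&0x7ff=0x6 → #6
  target = base 0x5b04 + off 0x0a + 2 + imm 6 = 0x5b16

0x5b16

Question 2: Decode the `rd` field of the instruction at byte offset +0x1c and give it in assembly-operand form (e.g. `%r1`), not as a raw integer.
%r1

off 0x1c: read 80 93 as little → 0x9380
  opcode bits[15:11]=0x12: and/RR
  rd: (w>>9)&0x3=0x1 → %r1
  rs: (w>>7)&0x3=0x3 → %r3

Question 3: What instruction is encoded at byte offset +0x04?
@+04  little-endian(80 4a) = 0x4a80
  op=0x4a80>>11=0x9 ⇒ lsr (RR)
  rd: (w>>9)&0x3=0x1 → %r1
  rs: (w>>7)&0x3=0x1 → %r1

lsr %r1, %r1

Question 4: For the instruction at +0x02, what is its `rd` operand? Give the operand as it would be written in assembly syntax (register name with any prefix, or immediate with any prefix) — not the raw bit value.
%r0

+0x02: 00 68 ⇒ word 0x6800 (little)
  opcode bits[15:11]=0xd: neg/R
  [10:9] rd=0 = %r0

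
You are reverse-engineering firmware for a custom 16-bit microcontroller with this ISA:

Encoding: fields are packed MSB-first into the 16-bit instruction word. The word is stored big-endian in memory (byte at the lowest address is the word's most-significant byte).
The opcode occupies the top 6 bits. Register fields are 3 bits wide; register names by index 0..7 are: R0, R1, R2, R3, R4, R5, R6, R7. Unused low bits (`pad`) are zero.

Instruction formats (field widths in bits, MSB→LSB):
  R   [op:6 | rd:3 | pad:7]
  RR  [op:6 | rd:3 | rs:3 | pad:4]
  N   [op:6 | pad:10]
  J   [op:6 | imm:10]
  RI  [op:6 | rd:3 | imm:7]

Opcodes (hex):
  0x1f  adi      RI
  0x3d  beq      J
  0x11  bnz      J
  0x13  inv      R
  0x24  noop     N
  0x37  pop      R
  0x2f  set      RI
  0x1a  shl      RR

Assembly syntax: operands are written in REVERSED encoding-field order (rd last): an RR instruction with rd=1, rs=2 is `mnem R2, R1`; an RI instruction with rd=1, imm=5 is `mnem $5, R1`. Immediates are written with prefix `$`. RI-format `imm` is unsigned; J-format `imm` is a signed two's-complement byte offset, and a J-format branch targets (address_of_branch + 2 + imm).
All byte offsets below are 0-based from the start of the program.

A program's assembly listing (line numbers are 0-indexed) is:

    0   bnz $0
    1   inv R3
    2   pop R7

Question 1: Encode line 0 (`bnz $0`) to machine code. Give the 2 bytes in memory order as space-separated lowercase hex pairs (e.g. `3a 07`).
44 00

L0: bnz op=0x11:6|imm=0:10 ⇒ 0x4400 ⇒ big 44 00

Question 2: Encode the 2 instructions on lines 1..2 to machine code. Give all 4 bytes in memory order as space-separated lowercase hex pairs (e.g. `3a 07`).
1. inv fields op=0x13:6|rd=3:3|pad=0:7 → word 4d80h → 4d 80
2. pop fields op=0x37:6|rd=7:3|pad=0:7 → word df80h → df 80

4d 80 df 80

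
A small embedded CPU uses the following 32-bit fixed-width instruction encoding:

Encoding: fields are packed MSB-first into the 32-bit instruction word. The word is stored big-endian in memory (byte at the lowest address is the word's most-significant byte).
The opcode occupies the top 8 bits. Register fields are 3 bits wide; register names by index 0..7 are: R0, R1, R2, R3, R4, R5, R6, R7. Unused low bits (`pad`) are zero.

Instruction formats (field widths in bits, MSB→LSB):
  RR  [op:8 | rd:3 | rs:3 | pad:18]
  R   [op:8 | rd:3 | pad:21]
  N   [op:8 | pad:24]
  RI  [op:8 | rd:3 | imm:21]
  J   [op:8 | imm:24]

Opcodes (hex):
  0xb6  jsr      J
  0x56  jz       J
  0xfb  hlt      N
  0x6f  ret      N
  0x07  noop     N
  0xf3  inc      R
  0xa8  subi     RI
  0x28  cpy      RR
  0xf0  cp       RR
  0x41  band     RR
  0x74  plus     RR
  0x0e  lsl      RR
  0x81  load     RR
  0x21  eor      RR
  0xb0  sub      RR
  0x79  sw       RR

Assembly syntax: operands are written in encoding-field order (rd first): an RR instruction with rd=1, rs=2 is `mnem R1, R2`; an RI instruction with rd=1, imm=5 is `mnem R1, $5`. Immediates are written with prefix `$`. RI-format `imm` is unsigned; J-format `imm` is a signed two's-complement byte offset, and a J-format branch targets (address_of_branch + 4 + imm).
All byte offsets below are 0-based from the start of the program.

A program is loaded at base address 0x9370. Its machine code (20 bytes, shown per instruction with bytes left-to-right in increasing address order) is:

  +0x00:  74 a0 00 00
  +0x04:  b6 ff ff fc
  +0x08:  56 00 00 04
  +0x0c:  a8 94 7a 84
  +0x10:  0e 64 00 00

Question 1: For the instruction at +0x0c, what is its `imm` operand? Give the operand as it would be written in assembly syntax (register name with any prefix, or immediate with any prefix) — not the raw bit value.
$1342084

off 0x0c: read a8 94 7a 84 as big → 0xa8947a84
  op=0xa8947a84>>24=0xa8 ⇒ subi (RI)
  rd: (w>>21)&0x7=0x4 → R4
  imm: (w>>0)&0x1fffff=0x147a84 → $1342084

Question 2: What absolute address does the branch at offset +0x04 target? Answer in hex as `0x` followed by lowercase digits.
off 0x04: read b6 ff ff fc as big → 0xb6fffffc
  top 8b → 0xb6 → jsr [J]
  imm@[23:0]=0xfffffc (s24→-4) ⇒ $-4
  target = base 0x9370 + off 0x04 + 4 + imm -4 = 0x9374

0x9374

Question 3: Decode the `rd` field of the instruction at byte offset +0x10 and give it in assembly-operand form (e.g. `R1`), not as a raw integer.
R3

off 0x10: read 0e 64 00 00 as big → 0x0e640000
  opcode bits[31:24]=0xe: lsl/RR
  rd@[23:21]=0x3 ⇒ R3
  rs@[20:18]=0x1 ⇒ R1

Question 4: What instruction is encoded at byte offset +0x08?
jz $4

off 0x08: read 56 00 00 04 as big → 0x56000004
  opcode bits[31:24]=0x56: jz/J
  imm: (w>>0)&0xffffff=0x4 → $4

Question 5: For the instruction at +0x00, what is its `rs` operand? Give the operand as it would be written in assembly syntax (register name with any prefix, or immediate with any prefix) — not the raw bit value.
off 0x00: read 74 a0 00 00 as big → 0x74a00000
  op=0x74a00000>>24=0x74 ⇒ plus (RR)
  rd@[23:21]=0x5 ⇒ R5
  rs@[20:18]=0x0 ⇒ R0

R0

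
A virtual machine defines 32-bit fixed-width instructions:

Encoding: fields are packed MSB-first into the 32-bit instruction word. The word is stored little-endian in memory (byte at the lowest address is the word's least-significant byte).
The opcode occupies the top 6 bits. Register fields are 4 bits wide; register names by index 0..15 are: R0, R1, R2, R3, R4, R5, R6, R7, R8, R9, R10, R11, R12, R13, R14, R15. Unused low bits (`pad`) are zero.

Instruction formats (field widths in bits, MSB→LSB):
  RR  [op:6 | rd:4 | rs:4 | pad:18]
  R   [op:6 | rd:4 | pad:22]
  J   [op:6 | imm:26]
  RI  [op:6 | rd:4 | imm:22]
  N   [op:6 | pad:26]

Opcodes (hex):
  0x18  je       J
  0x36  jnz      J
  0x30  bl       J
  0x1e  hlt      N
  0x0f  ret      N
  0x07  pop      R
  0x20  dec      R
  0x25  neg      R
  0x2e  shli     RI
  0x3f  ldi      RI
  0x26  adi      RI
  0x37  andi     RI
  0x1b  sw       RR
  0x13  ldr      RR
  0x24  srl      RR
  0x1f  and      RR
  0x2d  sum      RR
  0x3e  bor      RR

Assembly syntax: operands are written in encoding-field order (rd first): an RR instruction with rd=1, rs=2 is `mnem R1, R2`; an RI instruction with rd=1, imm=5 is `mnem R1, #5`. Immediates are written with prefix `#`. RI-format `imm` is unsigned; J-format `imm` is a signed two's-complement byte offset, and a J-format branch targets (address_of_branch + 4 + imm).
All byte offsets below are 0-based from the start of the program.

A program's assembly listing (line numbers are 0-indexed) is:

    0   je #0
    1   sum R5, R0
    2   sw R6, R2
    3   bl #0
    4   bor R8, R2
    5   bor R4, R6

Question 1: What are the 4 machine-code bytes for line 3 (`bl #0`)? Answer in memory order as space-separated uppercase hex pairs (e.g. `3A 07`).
00 00 00 C0

L3: bl op=0x30:6|imm=0:26 ⇒ 0xc0000000 ⇒ little 00 00 00 c0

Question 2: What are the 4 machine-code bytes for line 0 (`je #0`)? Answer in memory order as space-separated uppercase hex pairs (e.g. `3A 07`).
00 00 00 60

L0: je op=0x18:6|imm=0:26 ⇒ 0x60000000 ⇒ little 00 00 00 60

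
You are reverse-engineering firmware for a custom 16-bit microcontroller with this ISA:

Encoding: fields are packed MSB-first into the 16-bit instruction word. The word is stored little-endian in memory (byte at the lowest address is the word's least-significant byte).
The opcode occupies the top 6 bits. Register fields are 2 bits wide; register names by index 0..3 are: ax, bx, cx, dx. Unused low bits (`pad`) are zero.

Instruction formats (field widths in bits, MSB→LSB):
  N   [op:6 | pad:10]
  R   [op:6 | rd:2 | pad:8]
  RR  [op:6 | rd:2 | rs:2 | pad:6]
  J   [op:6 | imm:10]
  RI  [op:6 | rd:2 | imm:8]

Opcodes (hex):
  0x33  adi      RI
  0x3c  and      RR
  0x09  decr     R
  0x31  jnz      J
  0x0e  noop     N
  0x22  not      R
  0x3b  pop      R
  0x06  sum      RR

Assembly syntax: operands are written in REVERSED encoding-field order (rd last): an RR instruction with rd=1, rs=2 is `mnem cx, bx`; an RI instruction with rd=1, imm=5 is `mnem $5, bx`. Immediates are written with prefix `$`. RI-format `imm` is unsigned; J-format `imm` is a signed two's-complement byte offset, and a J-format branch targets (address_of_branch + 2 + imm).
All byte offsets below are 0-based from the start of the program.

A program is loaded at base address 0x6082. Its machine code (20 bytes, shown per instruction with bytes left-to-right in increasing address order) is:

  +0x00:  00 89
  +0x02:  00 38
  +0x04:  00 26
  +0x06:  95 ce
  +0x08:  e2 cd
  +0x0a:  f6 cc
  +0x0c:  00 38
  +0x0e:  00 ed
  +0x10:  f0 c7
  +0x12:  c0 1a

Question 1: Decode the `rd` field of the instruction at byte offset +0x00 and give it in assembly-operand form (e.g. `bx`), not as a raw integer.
bx

[00] 00 89 → 0x8900
  op=0x8900>>10=0x22 ⇒ not (R)
  rd@[9:8]=0x1 ⇒ bx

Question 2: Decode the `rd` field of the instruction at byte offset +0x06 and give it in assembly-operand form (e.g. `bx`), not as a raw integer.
@+06  little-endian(95 ce) = 0xce95
  top 6b → 0x33 → adi [RI]
  rd: (w>>8)&0x3=0x2 → cx
  imm: (w>>0)&0xff=0x95 → $149

cx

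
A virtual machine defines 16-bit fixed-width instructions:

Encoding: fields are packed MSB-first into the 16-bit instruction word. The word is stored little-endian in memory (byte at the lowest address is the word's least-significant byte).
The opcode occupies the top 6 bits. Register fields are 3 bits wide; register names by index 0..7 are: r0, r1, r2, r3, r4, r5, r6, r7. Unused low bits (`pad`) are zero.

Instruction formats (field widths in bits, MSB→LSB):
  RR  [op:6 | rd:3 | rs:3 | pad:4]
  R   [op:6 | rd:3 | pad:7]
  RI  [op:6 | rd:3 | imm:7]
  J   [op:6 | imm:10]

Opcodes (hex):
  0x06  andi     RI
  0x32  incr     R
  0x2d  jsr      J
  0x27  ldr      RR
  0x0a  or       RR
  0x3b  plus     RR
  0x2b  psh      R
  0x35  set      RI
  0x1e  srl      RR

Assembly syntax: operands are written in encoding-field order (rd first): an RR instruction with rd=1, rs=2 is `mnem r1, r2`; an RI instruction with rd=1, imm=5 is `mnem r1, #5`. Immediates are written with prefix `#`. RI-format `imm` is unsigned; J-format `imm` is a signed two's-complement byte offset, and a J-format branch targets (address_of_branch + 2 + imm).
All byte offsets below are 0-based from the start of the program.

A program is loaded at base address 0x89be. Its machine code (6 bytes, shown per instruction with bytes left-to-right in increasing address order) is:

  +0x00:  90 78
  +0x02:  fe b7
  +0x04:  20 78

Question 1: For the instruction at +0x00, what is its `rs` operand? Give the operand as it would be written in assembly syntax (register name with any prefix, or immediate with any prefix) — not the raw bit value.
+0x00: 90 78 ⇒ word 0x7890 (little)
  top 6b → 0x1e → srl [RR]
  [9:7] rd=1 = r1
  [6:4] rs=1 = r1

r1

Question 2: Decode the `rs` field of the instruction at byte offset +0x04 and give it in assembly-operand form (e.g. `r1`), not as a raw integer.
@+04  little-endian(20 78) = 0x7820
  op=0x7820>>10=0x1e ⇒ srl (RR)
  [9:7] rd=0 = r0
  [6:4] rs=2 = r2

r2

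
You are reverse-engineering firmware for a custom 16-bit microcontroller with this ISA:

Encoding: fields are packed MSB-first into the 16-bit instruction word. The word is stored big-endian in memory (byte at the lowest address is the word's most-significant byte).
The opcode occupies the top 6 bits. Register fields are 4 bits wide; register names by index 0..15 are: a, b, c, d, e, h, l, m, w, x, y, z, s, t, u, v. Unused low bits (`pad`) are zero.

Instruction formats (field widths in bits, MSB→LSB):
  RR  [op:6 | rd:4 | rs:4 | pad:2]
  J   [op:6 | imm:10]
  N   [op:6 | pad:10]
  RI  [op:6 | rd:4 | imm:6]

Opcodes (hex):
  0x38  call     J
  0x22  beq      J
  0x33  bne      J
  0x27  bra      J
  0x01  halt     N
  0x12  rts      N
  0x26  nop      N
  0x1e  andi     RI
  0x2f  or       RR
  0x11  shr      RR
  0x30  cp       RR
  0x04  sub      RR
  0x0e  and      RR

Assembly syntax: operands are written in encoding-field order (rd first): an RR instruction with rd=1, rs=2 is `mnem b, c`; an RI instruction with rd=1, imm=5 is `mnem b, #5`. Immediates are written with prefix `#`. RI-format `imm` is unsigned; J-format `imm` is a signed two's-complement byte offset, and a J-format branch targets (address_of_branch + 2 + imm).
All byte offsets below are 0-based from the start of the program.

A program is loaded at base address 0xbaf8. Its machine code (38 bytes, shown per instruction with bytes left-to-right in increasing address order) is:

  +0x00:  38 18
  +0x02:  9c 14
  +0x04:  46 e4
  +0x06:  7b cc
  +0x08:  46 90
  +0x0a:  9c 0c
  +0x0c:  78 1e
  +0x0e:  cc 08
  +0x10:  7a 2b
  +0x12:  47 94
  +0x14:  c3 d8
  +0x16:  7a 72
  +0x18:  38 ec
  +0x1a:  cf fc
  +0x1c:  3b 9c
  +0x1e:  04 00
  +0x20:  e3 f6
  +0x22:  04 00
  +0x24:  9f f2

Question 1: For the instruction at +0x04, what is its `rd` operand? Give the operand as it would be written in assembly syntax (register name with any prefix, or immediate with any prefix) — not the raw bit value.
z

[04] 46 e4 → 0x46e4
  op=0x46e4>>10=0x11 ⇒ shr (RR)
  rd@[9:6]=0xb ⇒ z
  rs@[5:2]=0x9 ⇒ x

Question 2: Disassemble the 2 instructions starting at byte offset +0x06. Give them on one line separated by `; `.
andi v, #12; shr y, e

@+06  big-endian(7b cc) = 0x7bcc
  op=0x7bcc>>10=0x1e ⇒ andi (RI)
  [9:6] rd=15 = v
  [5:0] imm=12 = #12
@+08  big-endian(46 90) = 0x4690
  op=0x4690>>10=0x11 ⇒ shr (RR)
  [9:6] rd=10 = y
  [5:2] rs=4 = e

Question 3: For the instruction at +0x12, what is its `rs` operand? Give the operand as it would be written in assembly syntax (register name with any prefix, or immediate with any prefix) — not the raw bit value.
h

off 0x12: read 47 94 as big → 0x4794
  opcode bits[15:10]=0x11: shr/RR
  [9:6] rd=14 = u
  [5:2] rs=5 = h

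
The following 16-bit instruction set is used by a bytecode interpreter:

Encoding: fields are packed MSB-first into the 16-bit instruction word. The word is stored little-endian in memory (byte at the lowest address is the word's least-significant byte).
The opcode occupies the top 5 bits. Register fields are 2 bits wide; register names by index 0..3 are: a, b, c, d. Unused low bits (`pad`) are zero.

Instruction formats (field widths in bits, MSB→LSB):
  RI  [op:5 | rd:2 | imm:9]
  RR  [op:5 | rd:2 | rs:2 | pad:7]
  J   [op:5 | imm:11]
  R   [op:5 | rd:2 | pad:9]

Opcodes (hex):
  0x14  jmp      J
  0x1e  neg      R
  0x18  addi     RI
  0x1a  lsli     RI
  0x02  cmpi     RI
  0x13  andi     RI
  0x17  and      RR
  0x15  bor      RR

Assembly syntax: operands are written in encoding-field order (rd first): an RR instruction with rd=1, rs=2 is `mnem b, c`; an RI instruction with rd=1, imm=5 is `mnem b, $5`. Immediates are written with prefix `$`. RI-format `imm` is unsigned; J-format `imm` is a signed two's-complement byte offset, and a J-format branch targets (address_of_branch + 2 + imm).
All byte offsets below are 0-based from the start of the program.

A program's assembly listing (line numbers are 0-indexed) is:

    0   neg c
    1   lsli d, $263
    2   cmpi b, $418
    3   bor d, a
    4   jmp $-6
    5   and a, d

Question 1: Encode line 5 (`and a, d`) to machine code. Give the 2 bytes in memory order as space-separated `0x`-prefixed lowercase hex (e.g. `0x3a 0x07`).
0x80 0xb9

L5: and op=0x17:5|rd=0:2|rs=3:2|pad=0:7 ⇒ 0xb980 ⇒ little 80 b9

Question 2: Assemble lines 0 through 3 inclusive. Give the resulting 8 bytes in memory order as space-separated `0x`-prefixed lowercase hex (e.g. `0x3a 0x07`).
0x00 0xf4 0x07 0xd7 0xa2 0x13 0x00 0xae

0. neg fields op=0x1e:5|rd=2:2|pad=0:9 → word f400h → 00 f4
1. lsli fields op=0x1a:5|rd=3:2|imm=263:9 → word d707h → 07 d7
2. cmpi fields op=0x2:5|rd=1:2|imm=418:9 → word 13a2h → a2 13
3. bor fields op=0x15:5|rd=3:2|rs=0:2|pad=0:7 → word ae00h → 00 ae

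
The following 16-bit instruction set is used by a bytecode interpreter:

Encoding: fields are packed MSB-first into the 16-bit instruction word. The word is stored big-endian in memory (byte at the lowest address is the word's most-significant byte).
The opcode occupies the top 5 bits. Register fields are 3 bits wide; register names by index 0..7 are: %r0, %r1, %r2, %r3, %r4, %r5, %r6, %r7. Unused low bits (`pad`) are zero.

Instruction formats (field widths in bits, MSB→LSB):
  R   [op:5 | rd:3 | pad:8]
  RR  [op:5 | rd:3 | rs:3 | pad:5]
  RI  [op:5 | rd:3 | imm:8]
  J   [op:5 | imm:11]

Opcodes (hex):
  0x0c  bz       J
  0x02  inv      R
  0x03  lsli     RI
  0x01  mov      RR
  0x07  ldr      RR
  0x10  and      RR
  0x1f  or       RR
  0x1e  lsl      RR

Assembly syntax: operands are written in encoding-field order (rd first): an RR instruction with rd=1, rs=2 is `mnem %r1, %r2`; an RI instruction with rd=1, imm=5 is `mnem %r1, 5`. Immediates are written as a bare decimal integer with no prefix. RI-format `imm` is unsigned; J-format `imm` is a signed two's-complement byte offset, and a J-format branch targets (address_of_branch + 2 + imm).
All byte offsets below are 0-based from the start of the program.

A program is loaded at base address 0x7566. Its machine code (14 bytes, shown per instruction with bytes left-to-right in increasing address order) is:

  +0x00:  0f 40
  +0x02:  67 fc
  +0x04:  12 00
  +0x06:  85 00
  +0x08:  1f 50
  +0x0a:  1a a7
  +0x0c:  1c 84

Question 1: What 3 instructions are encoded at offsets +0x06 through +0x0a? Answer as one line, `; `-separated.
and %r5, %r0; lsli %r7, 80; lsli %r2, 167

@+06  big-endian(85 00) = 0x8500
  opcode bits[15:11]=0x10: and/RR
  rd: (w>>8)&0x7=0x5 → %r5
  rs: (w>>5)&0x7=0x0 → %r0
@+08  big-endian(1f 50) = 0x1f50
  opcode bits[15:11]=0x3: lsli/RI
  rd: (w>>8)&0x7=0x7 → %r7
  imm: (w>>0)&0xff=0x50 → 80
@+0a  big-endian(1a a7) = 0x1aa7
  opcode bits[15:11]=0x3: lsli/RI
  rd: (w>>8)&0x7=0x2 → %r2
  imm: (w>>0)&0xff=0xa7 → 167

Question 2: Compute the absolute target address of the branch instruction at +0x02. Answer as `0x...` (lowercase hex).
[02] 67 fc → 0x67fc
  op=0x67fc>>11=0xc ⇒ bz (J)
  imm: (w>>0)&0x7ff=0x7fc (s11→-4) → -4
  target = base 0x7566 + off 0x02 + 2 + imm -4 = 0x7566

0x7566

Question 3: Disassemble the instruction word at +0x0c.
off 0x0c: read 1c 84 as big → 0x1c84
  op=0x1c84>>11=0x3 ⇒ lsli (RI)
  rd@[10:8]=0x4 ⇒ %r4
  imm@[7:0]=0x84 ⇒ 132

lsli %r4, 132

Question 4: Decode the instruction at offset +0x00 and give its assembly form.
[00] 0f 40 → 0x0f40
  op=0x0f40>>11=0x1 ⇒ mov (RR)
  rd: (w>>8)&0x7=0x7 → %r7
  rs: (w>>5)&0x7=0x2 → %r2

mov %r7, %r2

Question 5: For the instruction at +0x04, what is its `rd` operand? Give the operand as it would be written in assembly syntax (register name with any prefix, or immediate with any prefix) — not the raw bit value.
%r2

+0x04: 12 00 ⇒ word 0x1200 (big)
  opcode bits[15:11]=0x2: inv/R
  rd@[10:8]=0x2 ⇒ %r2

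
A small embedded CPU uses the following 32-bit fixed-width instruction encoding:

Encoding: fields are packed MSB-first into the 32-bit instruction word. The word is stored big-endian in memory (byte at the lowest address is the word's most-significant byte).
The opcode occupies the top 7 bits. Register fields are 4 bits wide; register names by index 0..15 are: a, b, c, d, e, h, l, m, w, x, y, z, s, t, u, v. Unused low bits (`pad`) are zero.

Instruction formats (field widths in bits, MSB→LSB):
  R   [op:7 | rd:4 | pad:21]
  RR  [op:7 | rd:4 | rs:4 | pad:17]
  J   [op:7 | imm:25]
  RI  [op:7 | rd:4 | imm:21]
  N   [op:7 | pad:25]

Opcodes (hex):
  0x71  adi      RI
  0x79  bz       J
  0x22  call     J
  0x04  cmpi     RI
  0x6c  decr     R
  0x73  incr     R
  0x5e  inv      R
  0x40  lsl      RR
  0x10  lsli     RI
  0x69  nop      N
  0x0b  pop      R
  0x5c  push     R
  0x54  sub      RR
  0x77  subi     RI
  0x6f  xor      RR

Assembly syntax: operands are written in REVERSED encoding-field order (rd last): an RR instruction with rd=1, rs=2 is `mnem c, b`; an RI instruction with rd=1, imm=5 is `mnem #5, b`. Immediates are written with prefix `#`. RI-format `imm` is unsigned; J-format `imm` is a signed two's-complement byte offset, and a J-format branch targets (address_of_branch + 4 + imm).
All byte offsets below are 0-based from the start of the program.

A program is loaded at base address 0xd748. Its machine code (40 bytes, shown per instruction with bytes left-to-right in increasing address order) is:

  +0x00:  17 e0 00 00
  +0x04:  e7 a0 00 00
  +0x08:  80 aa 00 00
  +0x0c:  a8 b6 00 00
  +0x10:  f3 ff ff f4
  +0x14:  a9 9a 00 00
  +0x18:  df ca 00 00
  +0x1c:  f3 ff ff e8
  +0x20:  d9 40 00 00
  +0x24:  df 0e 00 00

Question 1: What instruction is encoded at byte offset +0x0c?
sub z, h

[0c] a8 b6 00 00 → 0xa8b60000
  top 7b → 0x54 → sub [RR]
  [24:21] rd=5 = h
  [20:17] rs=11 = z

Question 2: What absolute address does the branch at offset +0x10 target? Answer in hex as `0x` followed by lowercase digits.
0xd750

@+10  big-endian(f3 ff ff f4) = 0xf3fffff4
  opcode bits[31:25]=0x79: bz/J
  imm@[24:0]=0x1fffff4 (s25→-12) ⇒ #-12
  target = base 0xd748 + off 0x10 + 4 + imm -12 = 0xd750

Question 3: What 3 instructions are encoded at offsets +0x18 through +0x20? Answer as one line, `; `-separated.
+0x18: df ca 00 00 ⇒ word 0xdfca0000 (big)
  op=0xdfca0000>>25=0x6f ⇒ xor (RR)
  rd: (w>>21)&0xf=0xe → u
  rs: (w>>17)&0xf=0x5 → h
+0x1c: f3 ff ff e8 ⇒ word 0xf3ffffe8 (big)
  op=0xf3ffffe8>>25=0x79 ⇒ bz (J)
  imm: (w>>0)&0x1ffffff=0x1ffffe8 (s25→-24) → #-24
+0x20: d9 40 00 00 ⇒ word 0xd9400000 (big)
  op=0xd9400000>>25=0x6c ⇒ decr (R)
  rd: (w>>21)&0xf=0xa → y

xor h, u; bz #-24; decr y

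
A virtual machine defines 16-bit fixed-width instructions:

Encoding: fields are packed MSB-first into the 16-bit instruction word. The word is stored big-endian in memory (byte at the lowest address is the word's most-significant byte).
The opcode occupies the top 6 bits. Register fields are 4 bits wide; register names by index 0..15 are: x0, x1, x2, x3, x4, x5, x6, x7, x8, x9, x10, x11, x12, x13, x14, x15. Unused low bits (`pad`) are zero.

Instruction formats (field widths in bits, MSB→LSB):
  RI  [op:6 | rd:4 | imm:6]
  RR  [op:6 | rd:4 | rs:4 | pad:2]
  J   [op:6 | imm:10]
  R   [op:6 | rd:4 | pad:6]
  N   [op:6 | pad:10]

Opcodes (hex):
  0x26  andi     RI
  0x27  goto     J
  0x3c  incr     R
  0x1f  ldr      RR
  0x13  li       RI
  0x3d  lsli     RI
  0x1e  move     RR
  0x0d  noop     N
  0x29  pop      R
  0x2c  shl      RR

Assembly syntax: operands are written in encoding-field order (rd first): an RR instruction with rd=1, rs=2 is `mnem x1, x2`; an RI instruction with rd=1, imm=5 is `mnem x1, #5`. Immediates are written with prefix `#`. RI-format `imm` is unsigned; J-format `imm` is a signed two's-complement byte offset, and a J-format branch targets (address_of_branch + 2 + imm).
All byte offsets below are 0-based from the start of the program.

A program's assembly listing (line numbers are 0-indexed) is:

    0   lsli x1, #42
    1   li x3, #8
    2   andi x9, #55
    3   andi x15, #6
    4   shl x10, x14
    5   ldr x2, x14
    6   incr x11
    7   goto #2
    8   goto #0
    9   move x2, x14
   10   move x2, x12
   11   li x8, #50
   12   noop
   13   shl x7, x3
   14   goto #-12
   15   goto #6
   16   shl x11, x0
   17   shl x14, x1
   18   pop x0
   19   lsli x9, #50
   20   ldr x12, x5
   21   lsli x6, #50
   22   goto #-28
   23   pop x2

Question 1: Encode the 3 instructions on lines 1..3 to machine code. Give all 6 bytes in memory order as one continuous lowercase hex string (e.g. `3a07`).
1. li fields op=0x13:6|rd=3:4|imm=8:6 → word 4cc8h → 4c c8
2. andi fields op=0x26:6|rd=9:4|imm=55:6 → word 9a77h → 9a 77
3. andi fields op=0x26:6|rd=15:4|imm=6:6 → word 9bc6h → 9b c6

4cc89a779bc6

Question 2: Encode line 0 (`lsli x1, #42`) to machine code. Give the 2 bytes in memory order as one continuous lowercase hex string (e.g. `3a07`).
L0: lsli op=0x3d:6|rd=1:4|imm=42:6 ⇒ 0xf46a ⇒ big f4 6a

f46a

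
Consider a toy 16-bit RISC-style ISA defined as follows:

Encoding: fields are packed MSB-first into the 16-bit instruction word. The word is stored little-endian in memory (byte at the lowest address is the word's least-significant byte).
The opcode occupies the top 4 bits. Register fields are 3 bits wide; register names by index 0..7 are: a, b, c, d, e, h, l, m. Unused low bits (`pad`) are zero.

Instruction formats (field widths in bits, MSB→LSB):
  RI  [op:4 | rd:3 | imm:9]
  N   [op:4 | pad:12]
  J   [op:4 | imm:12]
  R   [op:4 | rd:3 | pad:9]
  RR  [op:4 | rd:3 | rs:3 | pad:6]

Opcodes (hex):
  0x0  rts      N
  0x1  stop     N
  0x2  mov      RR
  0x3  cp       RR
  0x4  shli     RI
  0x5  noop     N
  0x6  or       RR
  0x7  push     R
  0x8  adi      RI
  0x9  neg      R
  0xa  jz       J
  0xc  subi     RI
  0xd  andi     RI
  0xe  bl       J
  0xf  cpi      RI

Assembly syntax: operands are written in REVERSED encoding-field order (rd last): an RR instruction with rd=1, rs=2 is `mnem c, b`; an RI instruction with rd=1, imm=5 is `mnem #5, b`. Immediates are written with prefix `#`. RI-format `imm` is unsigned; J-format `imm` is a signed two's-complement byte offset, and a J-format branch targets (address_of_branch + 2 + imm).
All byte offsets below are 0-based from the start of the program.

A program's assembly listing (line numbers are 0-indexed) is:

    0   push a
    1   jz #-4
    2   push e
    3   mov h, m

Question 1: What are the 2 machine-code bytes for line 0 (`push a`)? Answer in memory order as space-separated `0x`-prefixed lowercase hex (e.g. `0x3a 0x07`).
0x00 0x70

0. push fields op=0x7:4|rd=0:3|pad=0:9 → word 7000h → 00 70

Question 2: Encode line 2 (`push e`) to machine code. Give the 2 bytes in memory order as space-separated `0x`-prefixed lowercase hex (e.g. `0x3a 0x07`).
line 2 (push): pack op=0x7:4|rd=4:3|pad=0:9 = 0x7800; little→ 00 78

0x00 0x78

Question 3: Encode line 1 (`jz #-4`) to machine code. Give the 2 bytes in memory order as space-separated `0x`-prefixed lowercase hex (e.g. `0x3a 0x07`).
0xfc 0xaf

1. jz fields op=0xa:4|imm=-4:12 → word affch → fc af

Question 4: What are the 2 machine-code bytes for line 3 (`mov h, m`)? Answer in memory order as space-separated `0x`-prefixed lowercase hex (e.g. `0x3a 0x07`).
3. mov fields op=0x2:4|rd=7:3|rs=5:3|pad=0:6 → word 2f40h → 40 2f

0x40 0x2f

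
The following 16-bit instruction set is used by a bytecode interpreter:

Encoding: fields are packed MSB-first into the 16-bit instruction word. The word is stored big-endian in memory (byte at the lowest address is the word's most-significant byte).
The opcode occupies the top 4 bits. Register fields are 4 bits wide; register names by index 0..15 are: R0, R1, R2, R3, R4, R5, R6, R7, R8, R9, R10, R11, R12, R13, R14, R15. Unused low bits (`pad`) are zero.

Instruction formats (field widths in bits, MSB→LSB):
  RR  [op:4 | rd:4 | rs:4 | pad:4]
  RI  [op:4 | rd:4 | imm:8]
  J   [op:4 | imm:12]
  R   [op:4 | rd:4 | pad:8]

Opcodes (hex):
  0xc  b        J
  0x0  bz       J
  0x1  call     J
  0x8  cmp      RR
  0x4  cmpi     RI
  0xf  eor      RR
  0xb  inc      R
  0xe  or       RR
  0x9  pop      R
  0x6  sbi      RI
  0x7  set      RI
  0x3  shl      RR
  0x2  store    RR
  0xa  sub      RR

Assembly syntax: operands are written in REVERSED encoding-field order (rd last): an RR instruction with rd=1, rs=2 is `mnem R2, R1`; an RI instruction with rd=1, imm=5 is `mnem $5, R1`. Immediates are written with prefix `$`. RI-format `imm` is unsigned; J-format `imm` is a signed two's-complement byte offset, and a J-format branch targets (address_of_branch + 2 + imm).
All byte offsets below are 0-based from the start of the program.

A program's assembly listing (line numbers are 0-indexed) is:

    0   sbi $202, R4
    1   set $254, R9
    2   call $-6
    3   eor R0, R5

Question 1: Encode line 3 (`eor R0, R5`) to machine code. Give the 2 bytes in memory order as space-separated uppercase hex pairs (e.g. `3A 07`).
3. eor fields op=0xf:4|rd=5:4|rs=0:4|pad=0:4 → word f500h → f5 00

F5 00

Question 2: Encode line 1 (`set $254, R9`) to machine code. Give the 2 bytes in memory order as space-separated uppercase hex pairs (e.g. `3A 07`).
79 FE

1. set fields op=0x7:4|rd=9:4|imm=254:8 → word 79feh → 79 fe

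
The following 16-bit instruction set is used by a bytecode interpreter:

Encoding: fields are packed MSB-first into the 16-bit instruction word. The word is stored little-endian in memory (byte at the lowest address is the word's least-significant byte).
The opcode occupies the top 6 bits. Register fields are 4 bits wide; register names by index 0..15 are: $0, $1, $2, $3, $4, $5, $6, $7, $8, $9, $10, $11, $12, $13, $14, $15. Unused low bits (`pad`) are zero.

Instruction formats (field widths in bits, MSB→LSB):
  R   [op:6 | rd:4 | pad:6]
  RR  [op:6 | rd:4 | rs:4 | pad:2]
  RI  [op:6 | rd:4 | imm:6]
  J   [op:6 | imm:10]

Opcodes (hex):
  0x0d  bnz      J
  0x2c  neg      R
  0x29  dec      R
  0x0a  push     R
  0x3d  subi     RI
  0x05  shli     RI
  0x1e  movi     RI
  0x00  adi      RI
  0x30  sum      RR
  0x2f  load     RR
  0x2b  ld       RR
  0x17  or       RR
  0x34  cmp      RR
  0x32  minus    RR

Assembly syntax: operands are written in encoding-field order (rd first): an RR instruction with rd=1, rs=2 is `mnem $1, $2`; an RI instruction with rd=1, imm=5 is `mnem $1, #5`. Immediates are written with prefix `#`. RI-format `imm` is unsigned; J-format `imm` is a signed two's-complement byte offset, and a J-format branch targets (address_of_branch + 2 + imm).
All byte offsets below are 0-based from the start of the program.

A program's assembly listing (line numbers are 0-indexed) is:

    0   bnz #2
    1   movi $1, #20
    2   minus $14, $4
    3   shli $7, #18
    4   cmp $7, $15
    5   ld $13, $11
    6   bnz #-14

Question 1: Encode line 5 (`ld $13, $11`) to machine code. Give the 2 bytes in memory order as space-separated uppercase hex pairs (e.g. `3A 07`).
L5: ld op=0x2b:6|rd=13:4|rs=11:4|pad=0:2 ⇒ 0xaf6c ⇒ little 6c af

6C AF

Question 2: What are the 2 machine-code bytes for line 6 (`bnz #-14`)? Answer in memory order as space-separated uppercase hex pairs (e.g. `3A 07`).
6. bnz fields op=0xd:6|imm=-14:10 → word 37f2h → f2 37

F2 37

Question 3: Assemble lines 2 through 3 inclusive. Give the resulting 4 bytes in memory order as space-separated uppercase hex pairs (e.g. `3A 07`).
2. minus fields op=0x32:6|rd=14:4|rs=4:4|pad=0:2 → word cb90h → 90 cb
3. shli fields op=0x5:6|rd=7:4|imm=18:6 → word 15d2h → d2 15

90 CB D2 15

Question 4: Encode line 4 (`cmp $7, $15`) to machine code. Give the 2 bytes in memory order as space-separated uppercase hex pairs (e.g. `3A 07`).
line 4 (cmp): pack op=0x34:6|rd=7:4|rs=15:4|pad=0:2 = 0xd1fc; little→ fc d1

FC D1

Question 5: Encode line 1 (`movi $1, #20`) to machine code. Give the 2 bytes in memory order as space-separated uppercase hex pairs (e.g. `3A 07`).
54 78

L1: movi op=0x1e:6|rd=1:4|imm=20:6 ⇒ 0x7854 ⇒ little 54 78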